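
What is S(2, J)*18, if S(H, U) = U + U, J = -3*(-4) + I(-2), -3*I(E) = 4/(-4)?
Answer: 444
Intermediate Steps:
I(E) = ⅓ (I(E) = -4/(3*(-4)) = -4*(-1)/(3*4) = -⅓*(-1) = ⅓)
J = 37/3 (J = -3*(-4) + ⅓ = 12 + ⅓ = 37/3 ≈ 12.333)
S(H, U) = 2*U
S(2, J)*18 = (2*(37/3))*18 = (74/3)*18 = 444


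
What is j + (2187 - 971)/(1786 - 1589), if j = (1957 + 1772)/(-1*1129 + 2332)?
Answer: 732487/78997 ≈ 9.2723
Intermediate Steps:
j = 1243/401 (j = 3729/(-1129 + 2332) = 3729/1203 = 3729*(1/1203) = 1243/401 ≈ 3.0998)
j + (2187 - 971)/(1786 - 1589) = 1243/401 + (2187 - 971)/(1786 - 1589) = 1243/401 + 1216/197 = 732487/78997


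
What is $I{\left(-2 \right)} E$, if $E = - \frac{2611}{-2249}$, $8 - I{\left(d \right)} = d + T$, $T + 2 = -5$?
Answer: $\frac{44387}{2249} \approx 19.736$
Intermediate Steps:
$T = -7$ ($T = -2 - 5 = -7$)
$I{\left(d \right)} = 15 - d$ ($I{\left(d \right)} = 8 - \left(d - 7\right) = 8 - \left(-7 + d\right) = 15 - d$)
$E = \frac{2611}{2249}$ ($E = \left(-2611\right) \left(- \frac{1}{2249}\right) = \frac{2611}{2249} \approx 1.161$)
$I{\left(-2 \right)} E = \left(15 - -2\right) \frac{2611}{2249} = \left(15 + 2\right) \frac{2611}{2249} = 17 \cdot \frac{2611}{2249} = \frac{44387}{2249}$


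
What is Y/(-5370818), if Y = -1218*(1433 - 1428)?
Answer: 3045/2685409 ≈ 0.0011339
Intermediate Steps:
Y = -6090 (Y = -1218*5 = -6090)
Y/(-5370818) = -6090/(-5370818) = -6090*(-1/5370818) = 3045/2685409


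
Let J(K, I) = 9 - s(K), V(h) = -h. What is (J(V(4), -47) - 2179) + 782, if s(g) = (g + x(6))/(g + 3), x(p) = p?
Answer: -1386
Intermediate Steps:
s(g) = (6 + g)/(3 + g) (s(g) = (g + 6)/(g + 3) = (6 + g)/(3 + g))
J(K, I) = 9 - (6 + K)/(3 + K)
(J(V(4), -47) - 2179) + 782 = ((21 + 8*(-1*4))/(3 - 1*4) - 2179) + 782 = ((21 + 8*(-4))/(3 - 4) - 2179) + 782 = ((21 - 32)/(-1) - 2179) + 782 = (-1*(-11) - 2179) + 782 = (11 - 2179) + 782 = -2168 + 782 = -1386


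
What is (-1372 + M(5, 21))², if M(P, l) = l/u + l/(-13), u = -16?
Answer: 81787420225/43264 ≈ 1.8904e+6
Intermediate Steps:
M(P, l) = -29*l/208 (M(P, l) = l/(-16) + l/(-13) = l*(-1/16) + l*(-1/13) = -l/16 - l/13 = -29*l/208)
(-1372 + M(5, 21))² = (-1372 - 29/208*21)² = (-1372 - 609/208)² = (-285985/208)² = 81787420225/43264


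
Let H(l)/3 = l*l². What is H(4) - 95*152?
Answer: -14248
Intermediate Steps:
H(l) = 3*l³ (H(l) = 3*(l*l²) = 3*l³)
H(4) - 95*152 = 3*4³ - 95*152 = 3*64 - 14440 = 192 - 14440 = -14248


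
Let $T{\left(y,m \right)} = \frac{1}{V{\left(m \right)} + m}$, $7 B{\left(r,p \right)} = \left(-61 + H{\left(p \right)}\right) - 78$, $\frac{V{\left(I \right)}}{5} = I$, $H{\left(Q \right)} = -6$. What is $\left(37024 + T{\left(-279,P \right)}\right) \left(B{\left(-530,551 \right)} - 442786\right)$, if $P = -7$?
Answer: $- \frac{4819972782529}{294} \approx -1.6394 \cdot 10^{10}$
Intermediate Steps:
$V{\left(I \right)} = 5 I$
$B{\left(r,p \right)} = - \frac{145}{7}$ ($B{\left(r,p \right)} = \frac{\left(-61 - 6\right) - 78}{7} = \frac{-67 - 78}{7} = \frac{1}{7} \left(-145\right) = - \frac{145}{7}$)
$T{\left(y,m \right)} = \frac{1}{6 m}$ ($T{\left(y,m \right)} = \frac{1}{5 m + m} = \frac{1}{6 m}$)
$\left(37024 + T{\left(-279,P \right)}\right) \left(B{\left(-530,551 \right)} - 442786\right) = \left(37024 + \frac{1}{6 \left(-7\right)}\right) \left(- \frac{145}{7} - 442786\right) = \left(37024 + \frac{1}{6} \left(- \frac{1}{7}\right)\right) \left(- \frac{3099647}{7}\right) = \left(37024 - \frac{1}{42}\right) \left(- \frac{3099647}{7}\right) = \frac{1555007}{42} \left(- \frac{3099647}{7}\right) = - \frac{4819972782529}{294}$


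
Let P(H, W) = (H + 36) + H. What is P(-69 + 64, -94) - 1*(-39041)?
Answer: 39067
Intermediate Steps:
P(H, W) = 36 + 2*H (P(H, W) = (36 + H) + H = 36 + 2*H)
P(-69 + 64, -94) - 1*(-39041) = (36 + 2*(-69 + 64)) - 1*(-39041) = (36 + 2*(-5)) + 39041 = (36 - 10) + 39041 = 26 + 39041 = 39067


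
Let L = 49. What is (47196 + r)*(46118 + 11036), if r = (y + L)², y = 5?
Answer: 2864101248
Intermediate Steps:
r = 2916 (r = (5 + 49)² = 54² = 2916)
(47196 + r)*(46118 + 11036) = (47196 + 2916)*(46118 + 11036) = 50112*57154 = 2864101248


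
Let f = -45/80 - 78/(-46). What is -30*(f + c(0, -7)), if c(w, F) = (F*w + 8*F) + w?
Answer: 302865/184 ≈ 1646.0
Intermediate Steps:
c(w, F) = w + 8*F + F*w (c(w, F) = (8*F + F*w) + w = w + 8*F + F*w)
f = 417/368 (f = -45*1/80 - 78*(-1/46) = -9/16 + 39/23 = 417/368 ≈ 1.1332)
-30*(f + c(0, -7)) = -30*(417/368 + (0 + 8*(-7) - 7*0)) = -30*(417/368 + (0 - 56 + 0)) = -30*(417/368 - 56) = -30*(-20191/368) = 302865/184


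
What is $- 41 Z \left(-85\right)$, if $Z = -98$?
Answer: $-341530$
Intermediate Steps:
$- 41 Z \left(-85\right) = \left(-41\right) \left(-98\right) \left(-85\right) = 4018 \left(-85\right) = -341530$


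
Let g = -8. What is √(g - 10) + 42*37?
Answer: 1554 + 3*I*√2 ≈ 1554.0 + 4.2426*I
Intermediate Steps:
√(g - 10) + 42*37 = √(-8 - 10) + 42*37 = √(-18) + 1554 = 3*I*√2 + 1554 = 1554 + 3*I*√2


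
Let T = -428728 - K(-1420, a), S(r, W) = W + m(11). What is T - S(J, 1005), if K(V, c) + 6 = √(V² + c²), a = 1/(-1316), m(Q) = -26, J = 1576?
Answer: -429701 - √3492114438401/1316 ≈ -4.3112e+5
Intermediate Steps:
S(r, W) = -26 + W (S(r, W) = W - 26 = -26 + W)
a = -1/1316 ≈ -0.00075988
K(V, c) = -6 + √(V² + c²)
T = -428722 - √3492114438401/1316 (T = -428728 - (-6 + √((-1420)² + (-1/1316)²)) = -428728 - (-6 + √(2016400 + 1/1731856)) = -428728 - (-6 + √(3492114438401/1731856)) = -428728 - (-6 + √3492114438401/1316) = -428728 + (6 - √3492114438401/1316) = -428722 - √3492114438401/1316 ≈ -4.3014e+5)
T - S(J, 1005) = (-428722 - √3492114438401/1316) - (-26 + 1005) = (-428722 - √3492114438401/1316) - 1*979 = (-428722 - √3492114438401/1316) - 979 = -429701 - √3492114438401/1316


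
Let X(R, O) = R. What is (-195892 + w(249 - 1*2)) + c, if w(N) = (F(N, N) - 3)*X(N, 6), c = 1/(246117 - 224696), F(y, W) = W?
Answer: -2905201703/21421 ≈ -1.3562e+5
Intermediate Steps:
c = 1/21421 ≈ 4.6683e-5
w(N) = N*(-3 + N) (w(N) = (N - 3)*N = (-3 + N)*N = N*(-3 + N))
(-195892 + w(249 - 1*2)) + c = (-195892 + (249 - 1*2)*(-3 + (249 - 1*2))) + 1/21421 = (-195892 + (249 - 2)*(-3 + (249 - 2))) + 1/21421 = (-195892 + 247*(-3 + 247)) + 1/21421 = (-195892 + 247*244) + 1/21421 = (-195892 + 60268) + 1/21421 = -135624 + 1/21421 = -2905201703/21421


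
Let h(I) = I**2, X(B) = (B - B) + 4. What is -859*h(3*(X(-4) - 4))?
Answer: 0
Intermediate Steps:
X(B) = 4 (X(B) = 0 + 4 = 4)
-859*h(3*(X(-4) - 4)) = -859*9*(4 - 4)**2 = -859*(3*0)**2 = -859*0**2 = -859*0 = 0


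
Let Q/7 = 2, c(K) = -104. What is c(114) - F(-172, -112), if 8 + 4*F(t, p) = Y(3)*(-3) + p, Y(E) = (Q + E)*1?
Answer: -245/4 ≈ -61.250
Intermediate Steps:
Q = 14 (Q = 7*2 = 14)
Y(E) = 14 + E (Y(E) = (14 + E)*1 = 14 + E)
F(t, p) = -59/4 + p/4 (F(t, p) = -2 + ((14 + 3)*(-3) + p)/4 = -2 + (17*(-3) + p)/4 = -2 + (-51 + p)/4 = -2 + (-51/4 + p/4) = -59/4 + p/4)
c(114) - F(-172, -112) = -104 - (-59/4 + (1/4)*(-112)) = -104 - (-59/4 - 28) = -104 - 1*(-171/4) = -104 + 171/4 = -245/4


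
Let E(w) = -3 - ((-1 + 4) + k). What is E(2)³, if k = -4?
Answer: -8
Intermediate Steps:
E(w) = -2 (E(w) = -3 - ((-1 + 4) - 4) = -3 - (3 - 4) = -3 - 1*(-1) = -3 + 1 = -2)
E(2)³ = (-2)³ = -8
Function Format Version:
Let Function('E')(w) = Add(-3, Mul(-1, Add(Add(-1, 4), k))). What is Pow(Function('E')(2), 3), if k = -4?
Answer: -8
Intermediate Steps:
Function('E')(w) = -2 (Function('E')(w) = Add(-3, Mul(-1, Add(Add(-1, 4), -4))) = Add(-3, Mul(-1, Add(3, -4))) = Add(-3, Mul(-1, -1)) = Add(-3, 1) = -2)
Pow(Function('E')(2), 3) = Pow(-2, 3) = -8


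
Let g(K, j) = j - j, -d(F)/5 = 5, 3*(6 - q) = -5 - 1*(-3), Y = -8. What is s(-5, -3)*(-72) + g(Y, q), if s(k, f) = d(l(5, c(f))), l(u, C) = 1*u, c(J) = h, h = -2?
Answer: 1800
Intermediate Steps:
c(J) = -2
q = 20/3 (q = 6 - (-5 - 1*(-3))/3 = 6 - (-5 + 3)/3 = 6 - ⅓*(-2) = 6 + ⅔ = 20/3 ≈ 6.6667)
l(u, C) = u
d(F) = -25 (d(F) = -5*5 = -25)
g(K, j) = 0
s(k, f) = -25
s(-5, -3)*(-72) + g(Y, q) = -25*(-72) + 0 = 1800 + 0 = 1800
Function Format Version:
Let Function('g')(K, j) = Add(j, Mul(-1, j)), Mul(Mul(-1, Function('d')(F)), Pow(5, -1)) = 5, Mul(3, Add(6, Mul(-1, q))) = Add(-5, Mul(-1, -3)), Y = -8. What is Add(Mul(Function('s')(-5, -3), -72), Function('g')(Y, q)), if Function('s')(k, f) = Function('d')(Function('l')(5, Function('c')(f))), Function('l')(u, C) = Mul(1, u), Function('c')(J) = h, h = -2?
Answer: 1800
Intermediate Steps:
Function('c')(J) = -2
q = Rational(20, 3) (q = Add(6, Mul(Rational(-1, 3), Add(-5, Mul(-1, -3)))) = Add(6, Mul(Rational(-1, 3), Add(-5, 3))) = Add(6, Mul(Rational(-1, 3), -2)) = Add(6, Rational(2, 3)) = Rational(20, 3) ≈ 6.6667)
Function('l')(u, C) = u
Function('d')(F) = -25 (Function('d')(F) = Mul(-5, 5) = -25)
Function('g')(K, j) = 0
Function('s')(k, f) = -25
Add(Mul(Function('s')(-5, -3), -72), Function('g')(Y, q)) = Add(Mul(-25, -72), 0) = Add(1800, 0) = 1800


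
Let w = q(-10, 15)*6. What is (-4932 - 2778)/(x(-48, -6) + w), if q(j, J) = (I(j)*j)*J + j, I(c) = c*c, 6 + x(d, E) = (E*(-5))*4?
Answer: 1285/14991 ≈ 0.085718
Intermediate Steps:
x(d, E) = -6 - 20*E (x(d, E) = -6 + (E*(-5))*4 = -6 - 5*E*4 = -6 - 20*E)
I(c) = c²
q(j, J) = j + J*j³ (q(j, J) = (j²*j)*J + j = j³*J + j = J*j³ + j = j + J*j³)
w = -90060 (w = (-10 + 15*(-10)³)*6 = (-10 + 15*(-1000))*6 = (-10 - 15000)*6 = -15010*6 = -90060)
(-4932 - 2778)/(x(-48, -6) + w) = (-4932 - 2778)/((-6 - 20*(-6)) - 90060) = -7710/((-6 + 120) - 90060) = -7710/(114 - 90060) = -7710/(-89946) = -7710*(-1/89946) = 1285/14991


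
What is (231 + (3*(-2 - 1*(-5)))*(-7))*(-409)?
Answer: -68712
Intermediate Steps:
(231 + (3*(-2 - 1*(-5)))*(-7))*(-409) = (231 + (3*(-2 + 5))*(-7))*(-409) = (231 + (3*3)*(-7))*(-409) = (231 + 9*(-7))*(-409) = (231 - 63)*(-409) = 168*(-409) = -68712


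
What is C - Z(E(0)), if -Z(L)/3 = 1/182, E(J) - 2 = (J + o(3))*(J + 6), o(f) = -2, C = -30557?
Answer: -5561371/182 ≈ -30557.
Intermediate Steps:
E(J) = 2 + (-2 + J)*(6 + J) (E(J) = 2 + (J - 2)*(J + 6) = 2 + (-2 + J)*(6 + J))
Z(L) = -3/182
C - Z(E(0)) = -30557 - 1*(-3/182) = -30557 + 3/182 = -5561371/182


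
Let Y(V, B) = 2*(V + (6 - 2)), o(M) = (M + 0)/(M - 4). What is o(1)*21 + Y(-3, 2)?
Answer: -5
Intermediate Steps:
o(M) = M/(-4 + M)
Y(V, B) = 8 + 2*V (Y(V, B) = 2*(V + 4) = 2*(4 + V) = 8 + 2*V)
o(1)*21 + Y(-3, 2) = (1/(-4 + 1))*21 + (8 + 2*(-3)) = (1/(-3))*21 + (8 - 6) = (1*(-⅓))*21 + 2 = -⅓*21 + 2 = -7 + 2 = -5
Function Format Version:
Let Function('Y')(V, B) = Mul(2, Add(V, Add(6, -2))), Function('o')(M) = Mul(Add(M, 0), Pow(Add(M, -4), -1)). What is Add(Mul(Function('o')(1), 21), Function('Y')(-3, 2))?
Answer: -5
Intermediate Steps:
Function('o')(M) = Mul(M, Pow(Add(-4, M), -1))
Function('Y')(V, B) = Add(8, Mul(2, V)) (Function('Y')(V, B) = Mul(2, Add(V, 4)) = Mul(2, Add(4, V)) = Add(8, Mul(2, V)))
Add(Mul(Function('o')(1), 21), Function('Y')(-3, 2)) = Add(Mul(Mul(1, Pow(Add(-4, 1), -1)), 21), Add(8, Mul(2, -3))) = Add(Mul(Mul(1, Pow(-3, -1)), 21), Add(8, -6)) = Add(Mul(Mul(1, Rational(-1, 3)), 21), 2) = Add(Mul(Rational(-1, 3), 21), 2) = Add(-7, 2) = -5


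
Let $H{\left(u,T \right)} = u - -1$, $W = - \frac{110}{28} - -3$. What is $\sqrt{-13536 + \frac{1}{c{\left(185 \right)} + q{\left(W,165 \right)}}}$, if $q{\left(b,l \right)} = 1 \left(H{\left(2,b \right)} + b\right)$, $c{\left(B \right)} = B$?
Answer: $\frac{i \sqrt{10316174070}}{873} \approx 116.34 i$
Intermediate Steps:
$W = - \frac{13}{14}$ ($W = \left(-110\right) \frac{1}{28} + 3 = - \frac{55}{14} + 3 = - \frac{13}{14} \approx -0.92857$)
$H{\left(u,T \right)} = 1 + u$ ($H{\left(u,T \right)} = u + 1 = 1 + u$)
$q{\left(b,l \right)} = 3 + b$ ($q{\left(b,l \right)} = 1 \left(\left(1 + 2\right) + b\right) = 1 \left(3 + b\right) = 3 + b$)
$\sqrt{-13536 + \frac{1}{c{\left(185 \right)} + q{\left(W,165 \right)}}} = \sqrt{-13536 + \frac{1}{185 + \left(3 - \frac{13}{14}\right)}} = \sqrt{-13536 + \frac{1}{185 + \frac{29}{14}}} = \sqrt{-13536 + \frac{1}{\frac{2619}{14}}} = \sqrt{-13536 + \frac{14}{2619}} = \sqrt{- \frac{35450770}{2619}} = \frac{i \sqrt{10316174070}}{873}$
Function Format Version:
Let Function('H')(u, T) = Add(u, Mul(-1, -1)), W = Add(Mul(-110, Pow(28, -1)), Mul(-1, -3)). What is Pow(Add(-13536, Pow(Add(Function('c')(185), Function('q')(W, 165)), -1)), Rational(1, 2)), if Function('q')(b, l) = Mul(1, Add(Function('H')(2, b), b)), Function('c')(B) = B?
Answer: Mul(Rational(1, 873), I, Pow(10316174070, Rational(1, 2))) ≈ Mul(116.34, I)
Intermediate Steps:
W = Rational(-13, 14) (W = Add(Mul(-110, Rational(1, 28)), 3) = Add(Rational(-55, 14), 3) = Rational(-13, 14) ≈ -0.92857)
Function('H')(u, T) = Add(1, u) (Function('H')(u, T) = Add(u, 1) = Add(1, u))
Function('q')(b, l) = Add(3, b) (Function('q')(b, l) = Mul(1, Add(Add(1, 2), b)) = Mul(1, Add(3, b)) = Add(3, b))
Pow(Add(-13536, Pow(Add(Function('c')(185), Function('q')(W, 165)), -1)), Rational(1, 2)) = Pow(Add(-13536, Pow(Add(185, Add(3, Rational(-13, 14))), -1)), Rational(1, 2)) = Pow(Add(-13536, Pow(Add(185, Rational(29, 14)), -1)), Rational(1, 2)) = Pow(Add(-13536, Pow(Rational(2619, 14), -1)), Rational(1, 2)) = Pow(Add(-13536, Rational(14, 2619)), Rational(1, 2)) = Pow(Rational(-35450770, 2619), Rational(1, 2)) = Mul(Rational(1, 873), I, Pow(10316174070, Rational(1, 2)))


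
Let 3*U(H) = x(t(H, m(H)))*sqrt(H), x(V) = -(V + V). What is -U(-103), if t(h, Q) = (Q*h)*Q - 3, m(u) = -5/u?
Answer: -668*I*sqrt(103)/309 ≈ -21.94*I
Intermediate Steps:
t(h, Q) = -3 + h*Q**2 (t(h, Q) = h*Q**2 - 3 = -3 + h*Q**2)
x(V) = -2*V
U(H) = sqrt(H)*(6 - 50/H)/3 (U(H) = ((-2*(-3 + H*(-5/H)**2))*sqrt(H))/3 = ((-2*(-3 + H*(25/H**2)))*sqrt(H))/3 = ((-2*(-3 + 25/H))*sqrt(H))/3 = ((6 - 50/H)*sqrt(H))/3 = (sqrt(H)*(6 - 50/H))/3 = sqrt(H)*(6 - 50/H)/3)
-U(-103) = -2*(-25 + 3*(-103))/(3*sqrt(-103)) = -2*(-I*sqrt(103)/103)*(-25 - 309)/3 = -2*(-I*sqrt(103)/103)*(-334)/3 = -668*I*sqrt(103)/309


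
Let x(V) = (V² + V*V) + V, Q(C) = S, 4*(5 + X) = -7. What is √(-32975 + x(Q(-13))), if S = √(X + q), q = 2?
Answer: √(-131938 + 2*I*√19)/2 ≈ 0.0060001 + 181.62*I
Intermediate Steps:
X = -27/4 (X = -5 + (¼)*(-7) = -5 - 7/4 = -27/4 ≈ -6.7500)
S = I*√19/2 (S = √(-27/4 + 2) = √(-19/4) = I*√19/2 ≈ 2.1795*I)
Q(C) = I*√19/2
x(V) = V + 2*V² (x(V) = (V² + V²) + V = 2*V² + V = V + 2*V²)
√(-32975 + x(Q(-13))) = √(-32975 + (I*√19/2)*(1 + 2*(I*√19/2))) = √(-32975 + (I*√19/2)*(1 + I*√19)) = √(-32975 + I*√19*(1 + I*√19)/2)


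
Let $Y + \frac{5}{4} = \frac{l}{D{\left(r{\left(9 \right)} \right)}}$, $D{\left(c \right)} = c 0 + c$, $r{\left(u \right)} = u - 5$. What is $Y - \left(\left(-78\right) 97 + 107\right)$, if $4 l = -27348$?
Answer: $\frac{11497}{2} \approx 5748.5$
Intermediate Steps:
$l = -6837$ ($l = \frac{1}{4} \left(-27348\right) = -6837$)
$r{\left(u \right)} = -5 + u$ ($r{\left(u \right)} = u - 5 = -5 + u$)
$D{\left(c \right)} = c$ ($D{\left(c \right)} = 0 + c = c$)
$Y = - \frac{3421}{2}$ ($Y = - \frac{5}{4} - \frac{6837}{-5 + 9} = - \frac{5}{4} - \frac{6837}{4} = - \frac{3421}{2} \approx -1710.5$)
$Y - \left(\left(-78\right) 97 + 107\right) = - \frac{3421}{2} - \left(\left(-78\right) 97 + 107\right) = - \frac{3421}{2} - \left(-7566 + 107\right) = - \frac{3421}{2} - -7459 = - \frac{3421}{2} + 7459 = \frac{11497}{2}$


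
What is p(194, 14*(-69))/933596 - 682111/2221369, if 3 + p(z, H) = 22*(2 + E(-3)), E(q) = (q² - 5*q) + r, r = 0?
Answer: -635552142195/2073861212924 ≈ -0.30646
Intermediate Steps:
E(q) = q² - 5*q (E(q) = (q² - 5*q) + 0 = q² - 5*q)
p(z, H) = 569 (p(z, H) = -3 + 22*(2 - 3*(-5 - 3)) = -3 + 22*(2 - 3*(-8)) = -3 + 22*(2 + 24) = -3 + 22*26 = -3 + 572 = 569)
p(194, 14*(-69))/933596 - 682111/2221369 = 569/933596 - 682111/2221369 = -635552142195/2073861212924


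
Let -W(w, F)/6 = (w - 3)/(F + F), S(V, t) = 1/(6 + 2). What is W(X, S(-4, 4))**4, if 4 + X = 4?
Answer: 26873856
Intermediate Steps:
S(V, t) = 1/8
X = 0 (X = -4 + 4 = 0)
W(w, F) = -3*(-3 + w)/F (W(w, F) = -6*(w - 3)/(F + F) = -6*(-3 + w)/(2*F) = -6*(-3 + w)*1/(2*F) = -3*(-3 + w)/F)
W(X, S(-4, 4))**4 = (3*(3 - 1*0)/(1/8))**4 = (3*8*(3 + 0))**4 = (3*8*3)**4 = 72**4 = 26873856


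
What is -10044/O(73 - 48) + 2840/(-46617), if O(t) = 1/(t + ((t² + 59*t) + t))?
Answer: -1006675471040/46617 ≈ -2.1595e+7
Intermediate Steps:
O(t) = 1/(t² + 61*t) (O(t) = 1/(t + (t² + 60*t)) = 1/(t² + 61*t))
-10044/O(73 - 48) + 2840/(-46617) = -10044*(61 + (73 - 48))*(73 - 48) + 2840/(-46617) = -10044/(1/(25*(61 + 25))) + 2840*(-1/46617) = -10044/((1/25)/86) - 2840/46617 = -10044/((1/25)*(1/86)) - 2840/46617 = -10044/1/2150 - 2840/46617 = -10044*2150 - 2840/46617 = -21594600 - 2840/46617 = -1006675471040/46617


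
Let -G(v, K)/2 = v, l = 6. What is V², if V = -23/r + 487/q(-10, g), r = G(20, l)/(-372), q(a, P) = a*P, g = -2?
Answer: 14371681/400 ≈ 35929.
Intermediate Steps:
q(a, P) = P*a
G(v, K) = -2*v
r = 10/93 (r = -2*20/(-372) = -40*(-1/372) = 10/93 ≈ 0.10753)
V = -3791/20 (V = -23/10/93 + 487/((-2*(-10))) = -23*93/10 + 487/20 = -2139/10 + 487*(1/20) = -2139/10 + 487/20 = -3791/20 ≈ -189.55)
V² = (-3791/20)² = 14371681/400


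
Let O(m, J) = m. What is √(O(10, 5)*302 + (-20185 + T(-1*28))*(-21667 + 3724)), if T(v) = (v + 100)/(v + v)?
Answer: 2*√4437017921/7 ≈ 19032.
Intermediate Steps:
T(v) = (100 + v)/(2*v) (T(v) = (100 + v)/((2*v)) = (100 + v)*(1/(2*v)) = (100 + v)/(2*v))
√(O(10, 5)*302 + (-20185 + T(-1*28))*(-21667 + 3724)) = √(10*302 + (-20185 + (100 - 1*28)/(2*((-1*28))))*(-21667 + 3724)) = √(3020 + (-20185 + (½)*(100 - 28)/(-28))*(-17943)) = √(3020 + (-20185 + (½)*(-1/28)*72)*(-17943)) = √(3020 + (-20185 - 9/7)*(-17943)) = √(3020 - 141304/7*(-17943)) = √(3020 + 2535417672/7) = √(2535438812/7) = 2*√4437017921/7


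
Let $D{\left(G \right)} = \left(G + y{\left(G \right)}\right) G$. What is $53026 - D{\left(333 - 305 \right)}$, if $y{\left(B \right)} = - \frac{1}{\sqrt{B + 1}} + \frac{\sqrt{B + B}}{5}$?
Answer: $52242 - \frac{56 \sqrt{14}}{5} + \frac{28 \sqrt{29}}{29} \approx 52205.0$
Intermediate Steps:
$y{\left(B \right)} = - \frac{1}{\sqrt{1 + B}} + \frac{\sqrt{2} \sqrt{B}}{5}$ ($y{\left(B \right)} = - \frac{1}{\sqrt{1 + B}} + \sqrt{2 B} \frac{1}{5} = - \frac{1}{\sqrt{1 + B}} + \sqrt{2} \sqrt{B} \frac{1}{5} = - \frac{1}{\sqrt{1 + B}} + \frac{\sqrt{2} \sqrt{B}}{5}$)
$D{\left(G \right)} = G \left(G - \frac{1}{\sqrt{1 + G}} + \frac{\sqrt{2} \sqrt{G}}{5}\right)$ ($D{\left(G \right)} = \left(G + \left(- \frac{1}{\sqrt{1 + G}} + \frac{\sqrt{2} \sqrt{G}}{5}\right)\right) G = \left(G - \frac{1}{\sqrt{1 + G}} + \frac{\sqrt{2} \sqrt{G}}{5}\right) G = G \left(G - \frac{1}{\sqrt{1 + G}} + \frac{\sqrt{2} \sqrt{G}}{5}\right)$)
$53026 - D{\left(333 - 305 \right)} = 53026 - \left(\left(333 - 305\right)^{2} - \frac{333 - 305}{\sqrt{1 + \left(333 - 305\right)}} + \frac{\sqrt{2} \left(333 - 305\right)^{\frac{3}{2}}}{5}\right) = 53026 - \left(28^{2} - \frac{28}{\sqrt{1 + 28}} + \frac{\sqrt{2} \cdot 28^{\frac{3}{2}}}{5}\right) = 53026 - \left(784 - \frac{28}{\sqrt{29}} + \frac{\sqrt{2} \cdot 56 \sqrt{7}}{5}\right) = 53026 - \left(784 - 28 \frac{\sqrt{29}}{29} + \frac{56 \sqrt{14}}{5}\right) = 53026 - \left(784 - \frac{28 \sqrt{29}}{29} + \frac{56 \sqrt{14}}{5}\right) = 52242 - \frac{56 \sqrt{14}}{5} + \frac{28 \sqrt{29}}{29}$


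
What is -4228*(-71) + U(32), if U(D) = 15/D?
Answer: 9606031/32 ≈ 3.0019e+5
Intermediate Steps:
-4228*(-71) + U(32) = -4228*(-71) + 15/32 = -1057*(-284) + 15*(1/32) = 300188 + 15/32 = 9606031/32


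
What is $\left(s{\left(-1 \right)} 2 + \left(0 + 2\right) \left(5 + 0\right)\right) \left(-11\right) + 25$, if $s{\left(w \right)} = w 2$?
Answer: $-41$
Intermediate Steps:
$s{\left(w \right)} = 2 w$
$\left(s{\left(-1 \right)} 2 + \left(0 + 2\right) \left(5 + 0\right)\right) \left(-11\right) + 25 = \left(2 \left(-1\right) 2 + \left(0 + 2\right) \left(5 + 0\right)\right) \left(-11\right) + 25 = \left(\left(-2\right) 2 + 2 \cdot 5\right) \left(-11\right) + 25 = \left(-4 + 10\right) \left(-11\right) + 25 = 6 \left(-11\right) + 25 = -66 + 25 = -41$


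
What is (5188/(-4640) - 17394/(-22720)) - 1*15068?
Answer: -992823611/65888 ≈ -15068.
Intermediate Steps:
(5188/(-4640) - 17394/(-22720)) - 1*15068 = (5188*(-1/4640) - 17394*(-1/22720)) - 15068 = (-1297/1160 + 8697/11360) - 15068 = -23227/65888 - 15068 = -992823611/65888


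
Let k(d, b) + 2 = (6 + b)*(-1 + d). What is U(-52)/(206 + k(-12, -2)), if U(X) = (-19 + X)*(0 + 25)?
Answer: -1775/152 ≈ -11.678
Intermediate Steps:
k(d, b) = -2 + (-1 + d)*(6 + b) (k(d, b) = -2 + (6 + b)*(-1 + d) = -2 + (-1 + d)*(6 + b))
U(X) = -475 + 25*X (U(X) = (-19 + X)*25 = -475 + 25*X)
U(-52)/(206 + k(-12, -2)) = (-475 + 25*(-52))/(206 + (-8 - 1*(-2) + 6*(-12) - 2*(-12))) = (-475 - 1300)/(206 + (-8 + 2 - 72 + 24)) = -1775/(206 - 54) = -1775/152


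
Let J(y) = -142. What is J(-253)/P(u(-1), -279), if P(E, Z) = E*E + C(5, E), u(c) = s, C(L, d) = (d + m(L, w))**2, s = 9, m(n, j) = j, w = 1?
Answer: -142/181 ≈ -0.78453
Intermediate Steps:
C(L, d) = (1 + d)**2 (C(L, d) = (d + 1)**2 = (1 + d)**2)
u(c) = 9
P(E, Z) = E**2 + (1 + E)**2 (P(E, Z) = E*E + (1 + E)**2 = E**2 + (1 + E)**2)
J(-253)/P(u(-1), -279) = -142/(9**2 + (1 + 9)**2) = -142/(81 + 10**2) = -142/(81 + 100) = -142/181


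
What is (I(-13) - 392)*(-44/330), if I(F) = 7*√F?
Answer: 784/15 - 14*I*√13/15 ≈ 52.267 - 3.3652*I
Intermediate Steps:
(I(-13) - 392)*(-44/330) = (7*√(-13) - 392)*(-44/330) = (7*(I*√13) - 392)*(-44*1/330) = (7*I*√13 - 392)*(-2/15) = (-392 + 7*I*√13)*(-2/15) = 784/15 - 14*I*√13/15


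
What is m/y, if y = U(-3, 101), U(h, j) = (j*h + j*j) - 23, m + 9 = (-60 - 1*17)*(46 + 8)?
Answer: -4167/9875 ≈ -0.42197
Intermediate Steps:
m = -4167 (m = -9 + (-60 - 1*17)*(46 + 8) = -9 + (-60 - 17)*54 = -9 - 77*54 = -9 - 4158 = -4167)
U(h, j) = -23 + j² + h*j (U(h, j) = (h*j + j²) - 23 = (j² + h*j) - 23 = -23 + j² + h*j)
y = 9875 (y = -23 + 101² - 3*101 = -23 + 10201 - 303 = 9875)
m/y = -4167/9875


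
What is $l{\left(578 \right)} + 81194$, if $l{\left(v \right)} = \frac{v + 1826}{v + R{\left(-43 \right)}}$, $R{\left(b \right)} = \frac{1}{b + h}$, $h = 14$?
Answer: $\frac{1360962350}{16761} \approx 81198.0$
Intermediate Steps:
$R{\left(b \right)} = \frac{1}{14 + b}$ ($R{\left(b \right)} = \frac{1}{b + 14} = \frac{1}{14 + b}$)
$l{\left(v \right)} = \frac{1826 + v}{- \frac{1}{29} + v}$ ($l{\left(v \right)} = \frac{v + 1826}{v + \frac{1}{14 - 43}} = \frac{1826 + v}{v + \frac{1}{-29}} = \frac{1826 + v}{v - \frac{1}{29}} = \frac{1826 + v}{- \frac{1}{29} + v}$)
$l{\left(578 \right)} + 81194 = \frac{29 \left(1826 + 578\right)}{-1 + 29 \cdot 578} + 81194 = 29 \frac{1}{-1 + 16762} \cdot 2404 + 81194 = 29 \cdot \frac{1}{16761} \cdot 2404 + 81194 = \frac{69716}{16761} + 81194 = \frac{1360962350}{16761}$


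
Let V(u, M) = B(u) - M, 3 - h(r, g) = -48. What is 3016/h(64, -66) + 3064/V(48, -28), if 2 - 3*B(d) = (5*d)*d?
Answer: 17008076/291567 ≈ 58.333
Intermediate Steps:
B(d) = 2/3 - 5*d**2/3 (B(d) = 2/3 - 5*d*d/3 = 2/3 - 5*d**2/3)
h(r, g) = 51 (h(r, g) = 3 - 1*(-48) = 3 + 48 = 51)
V(u, M) = 2/3 - M - 5*u**2/3 (V(u, M) = (2/3 - 5*u**2/3) - M = 2/3 - M - 5*u**2/3)
3016/h(64, -66) + 3064/V(48, -28) = 3016/51 + 3064/(2/3 - 1*(-28) - 5/3*48**2) = 3016*(1/51) + 3064/(2/3 + 28 - 5/3*2304) = 3016/51 + 3064/(2/3 + 28 - 3840) = 3016/51 + 3064/(-11434/3) = 3016/51 + 3064*(-3/11434) = 3016/51 - 4596/5717 = 17008076/291567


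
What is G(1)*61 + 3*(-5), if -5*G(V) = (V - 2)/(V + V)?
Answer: -89/10 ≈ -8.9000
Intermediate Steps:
G(V) = -(-2 + V)/(10*V) (G(V) = -(V - 2)/(5*(V + V)) = -(-2 + V)/(5*(2*V)) = -(-2 + V)*1/(2*V)/5 = -(-2 + V)/(10*V))
G(1)*61 + 3*(-5) = ((1/10)*(2 - 1*1)/1)*61 + 3*(-5) = ((1/10)*1*(2 - 1))*61 - 15 = ((1/10)*1*1)*61 - 15 = (1/10)*61 - 15 = 61/10 - 15 = -89/10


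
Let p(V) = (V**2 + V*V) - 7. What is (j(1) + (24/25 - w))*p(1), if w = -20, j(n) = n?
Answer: -549/5 ≈ -109.80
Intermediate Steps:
p(V) = -7 + 2*V**2 (p(V) = (V**2 + V**2) - 7 = 2*V**2 - 7 = -7 + 2*V**2)
(j(1) + (24/25 - w))*p(1) = (1 + (24/25 - 1*(-20)))*(-7 + 2*1**2) = (1 + (24*(1/25) + 20))*(-7 + 2*1) = (1 + (24/25 + 20))*(-7 + 2) = (1 + 524/25)*(-5) = (549/25)*(-5) = -549/5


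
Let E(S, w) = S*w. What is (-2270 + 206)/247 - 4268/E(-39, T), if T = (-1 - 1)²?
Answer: 14081/741 ≈ 19.003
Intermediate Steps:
T = 4 (T = (-2)² = 4)
(-2270 + 206)/247 - 4268/E(-39, T) = (-2270 + 206)/247 - 4268/((-39*4)) = -2064*1/247 - 4268/(-156) = -2064/247 - 4268*(-1/156) = -2064/247 + 1067/39 = 14081/741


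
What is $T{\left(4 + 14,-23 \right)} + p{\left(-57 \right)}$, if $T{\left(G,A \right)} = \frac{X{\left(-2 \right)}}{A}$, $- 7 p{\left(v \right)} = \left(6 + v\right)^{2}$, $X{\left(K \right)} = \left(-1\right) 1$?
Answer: $- \frac{59816}{161} \approx -371.53$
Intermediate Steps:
$X{\left(K \right)} = -1$
$p{\left(v \right)} = - \frac{\left(6 + v\right)^{2}}{7}$
$T{\left(G,A \right)} = - \frac{1}{A}$
$T{\left(4 + 14,-23 \right)} + p{\left(-57 \right)} = - \frac{1}{-23} - \frac{\left(6 - 57\right)^{2}}{7} = \left(-1\right) \left(- \frac{1}{23}\right) - \frac{\left(-51\right)^{2}}{7} = \frac{1}{23} - \frac{2601}{7} = - \frac{59816}{161}$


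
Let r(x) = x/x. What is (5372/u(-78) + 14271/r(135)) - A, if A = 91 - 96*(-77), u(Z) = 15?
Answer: 107192/15 ≈ 7146.1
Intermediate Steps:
r(x) = 1
A = 7483 (A = 91 + 7392 = 7483)
(5372/u(-78) + 14271/r(135)) - A = (5372/15 + 14271/1) - 1*7483 = (5372*(1/15) + 14271*1) - 7483 = (5372/15 + 14271) - 7483 = 219437/15 - 7483 = 107192/15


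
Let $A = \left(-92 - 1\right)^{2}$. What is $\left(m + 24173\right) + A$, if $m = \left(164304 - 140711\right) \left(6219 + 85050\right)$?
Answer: $2153342339$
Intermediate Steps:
$A = 8649$ ($A = \left(-93\right)^{2} = 8649$)
$m = 2153309517$ ($m = 23593 \cdot 91269 = 2153309517$)
$\left(m + 24173\right) + A = \left(2153309517 + 24173\right) + 8649 = 2153333690 + 8649 = 2153342339$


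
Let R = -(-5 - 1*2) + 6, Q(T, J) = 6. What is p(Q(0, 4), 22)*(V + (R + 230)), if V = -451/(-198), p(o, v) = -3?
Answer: -4415/6 ≈ -735.83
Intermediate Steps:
V = 41/18 (V = -451*(-1/198) = 41/18 ≈ 2.2778)
R = 13 (R = -(-5 - 2) + 6 = -1*(-7) + 6 = 7 + 6 = 13)
p(Q(0, 4), 22)*(V + (R + 230)) = -3*(41/18 + (13 + 230)) = -3*(41/18 + 243) = -3*4415/18 = -4415/6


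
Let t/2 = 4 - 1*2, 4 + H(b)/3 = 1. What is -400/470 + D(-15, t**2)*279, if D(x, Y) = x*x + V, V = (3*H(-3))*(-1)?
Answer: 3304436/47 ≈ 70307.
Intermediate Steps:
H(b) = -9 (H(b) = -12 + 3*1 = -12 + 3 = -9)
t = 4 (t = 2*(4 - 1*2) = 2*(4 - 2) = 2*2 = 4)
V = 27 (V = (3*(-9))*(-1) = -27*(-1) = 27)
D(x, Y) = 27 + x**2 (D(x, Y) = x*x + 27 = x**2 + 27 = 27 + x**2)
-400/470 + D(-15, t**2)*279 = -400/470 + (27 + (-15)**2)*279 = -400*1/470 + (27 + 225)*279 = -40/47 + 252*279 = -40/47 + 70308 = 3304436/47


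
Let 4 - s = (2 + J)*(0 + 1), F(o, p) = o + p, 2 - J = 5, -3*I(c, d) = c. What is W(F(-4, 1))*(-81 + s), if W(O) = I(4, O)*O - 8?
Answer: 304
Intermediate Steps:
I(c, d) = -c/3
J = -3 (J = 2 - 1*5 = 2 - 5 = -3)
s = 5 (s = 4 - (2 - 3)*(0 + 1) = 4 - (-1) = 4 - 1*(-1) = 4 + 1 = 5)
W(O) = -8 - 4*O/3 (W(O) = (-1/3*4)*O - 8 = -4*O/3 - 8 = -8 - 4*O/3)
W(F(-4, 1))*(-81 + s) = (-8 - 4*(-4 + 1)/3)*(-81 + 5) = (-8 - 4/3*(-3))*(-76) = (-8 + 4)*(-76) = -4*(-76) = 304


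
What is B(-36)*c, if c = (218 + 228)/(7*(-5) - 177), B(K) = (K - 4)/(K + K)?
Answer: -1115/954 ≈ -1.1688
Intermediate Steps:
B(K) = (-4 + K)/(2*K) (B(K) = (-4 + K)/((2*K)) = (-4 + K)*(1/(2*K)) = (-4 + K)/(2*K))
c = -223/106 (c = 446/(-35 - 177) = 446/(-212) = 446*(-1/212) = -223/106 ≈ -2.1038)
B(-36)*c = ((½)*(-4 - 36)/(-36))*(-223/106) = ((½)*(-1/36)*(-40))*(-223/106) = (5/9)*(-223/106) = -1115/954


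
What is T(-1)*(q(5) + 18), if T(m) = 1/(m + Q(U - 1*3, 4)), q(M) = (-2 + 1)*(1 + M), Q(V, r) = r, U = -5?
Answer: 4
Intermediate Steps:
q(M) = -1 - M (q(M) = -(1 + M) = -1 - M)
T(m) = 1/(4 + m) (T(m) = 1/(m + 4) = 1/(4 + m))
T(-1)*(q(5) + 18) = ((-1 - 1*5) + 18)/(4 - 1) = ((-1 - 5) + 18)/3 = (-6 + 18)/3 = (1/3)*12 = 4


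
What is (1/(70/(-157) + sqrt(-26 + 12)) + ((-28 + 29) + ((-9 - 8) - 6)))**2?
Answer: (-164141815*I + 11722876*sqrt(14))/(14*(-24299*I + 1570*sqrt(14))) ≈ 485.31 + 11.611*I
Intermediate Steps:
(1/(70/(-157) + sqrt(-26 + 12)) + ((-28 + 29) + ((-9 - 8) - 6)))**2 = (1/(70*(-1/157) + sqrt(-14)) + (1 + (-17 - 6)))**2 = (1/(-70/157 + I*sqrt(14)) + (1 - 23))**2 = (1/(-70/157 + I*sqrt(14)) - 22)**2 = (-22 + 1/(-70/157 + I*sqrt(14)))**2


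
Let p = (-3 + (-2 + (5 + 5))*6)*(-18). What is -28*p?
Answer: 22680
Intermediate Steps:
p = -810 (p = (-3 + (-2 + 10)*6)*(-18) = (-3 + 8*6)*(-18) = (-3 + 48)*(-18) = 45*(-18) = -810)
-28*p = -28*(-810) = 22680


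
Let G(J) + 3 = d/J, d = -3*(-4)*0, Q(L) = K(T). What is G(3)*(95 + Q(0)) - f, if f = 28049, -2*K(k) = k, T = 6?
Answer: -28325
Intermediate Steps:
K(k) = -k/2
Q(L) = -3 (Q(L) = -1/2*6 = -3)
d = 0 (d = 12*0 = 0)
G(J) = -3 (G(J) = -3 + 0/J = -3 + 0 = -3)
G(3)*(95 + Q(0)) - f = -3*(95 - 3) - 1*28049 = -3*92 - 28049 = -276 - 28049 = -28325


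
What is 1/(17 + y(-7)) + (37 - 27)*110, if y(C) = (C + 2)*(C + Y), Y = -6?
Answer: 90201/82 ≈ 1100.0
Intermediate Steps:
y(C) = (-6 + C)*(2 + C) (y(C) = (C + 2)*(C - 6) = (2 + C)*(-6 + C) = (-6 + C)*(2 + C))
1/(17 + y(-7)) + (37 - 27)*110 = 1/(17 + (-12 + (-7)² - 4*(-7))) + (37 - 27)*110 = 1/(17 + (-12 + 49 + 28)) + 10*110 = 1/(17 + 65) + 1100 = 1/82 + 1100 = 90201/82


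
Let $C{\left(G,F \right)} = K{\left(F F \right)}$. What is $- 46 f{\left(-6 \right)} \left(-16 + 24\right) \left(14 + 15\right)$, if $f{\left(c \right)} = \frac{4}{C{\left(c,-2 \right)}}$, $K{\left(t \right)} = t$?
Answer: $-10672$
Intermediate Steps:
$C{\left(G,F \right)} = F^{2}$ ($C{\left(G,F \right)} = F F = F^{2}$)
$f{\left(c \right)} = 1$ ($f{\left(c \right)} = \frac{4}{\left(-2\right)^{2}} = \frac{4}{4} = 4 \cdot \frac{1}{4} = 1$)
$- 46 f{\left(-6 \right)} \left(-16 + 24\right) \left(14 + 15\right) = \left(-46\right) 1 \left(-16 + 24\right) \left(14 + 15\right) = - 46 \cdot 8 \cdot 29 = \left(-46\right) 232 = -10672$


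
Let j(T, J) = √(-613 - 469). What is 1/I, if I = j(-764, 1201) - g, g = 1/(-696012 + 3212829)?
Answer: -2516817/6853785972031099 - 6334367811489*I*√1082/6853785972031099 ≈ -3.6722e-10 - 0.030401*I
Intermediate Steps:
g = 1/2516817 ≈ 3.9733e-7
j(T, J) = I*√1082 (j(T, J) = √(-1082) = I*√1082)
I = -1/2516817 + I*√1082 (I = I*√1082 - 1*1/2516817 = I*√1082 - 1/2516817 = -1/2516817 + I*√1082 ≈ -3.9733e-7 + 32.894*I)
1/I = 1/(-1/2516817 + I*√1082)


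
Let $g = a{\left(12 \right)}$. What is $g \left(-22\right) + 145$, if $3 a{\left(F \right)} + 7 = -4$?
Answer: $\frac{677}{3} \approx 225.67$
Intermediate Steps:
$a{\left(F \right)} = - \frac{11}{3}$ ($a{\left(F \right)} = - \frac{7}{3} + \frac{1}{3} \left(-4\right) = - \frac{7}{3} - \frac{4}{3} = - \frac{11}{3}$)
$g = - \frac{11}{3} \approx -3.6667$
$g \left(-22\right) + 145 = \left(- \frac{11}{3}\right) \left(-22\right) + 145 = \frac{242}{3} + 145 = \frac{677}{3}$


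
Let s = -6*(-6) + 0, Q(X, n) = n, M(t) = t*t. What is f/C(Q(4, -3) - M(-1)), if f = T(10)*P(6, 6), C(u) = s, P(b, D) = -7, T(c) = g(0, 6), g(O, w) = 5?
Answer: -35/36 ≈ -0.97222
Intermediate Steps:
M(t) = t²
T(c) = 5
s = 36 (s = 36 + 0 = 36)
C(u) = 36
f = -35 (f = 5*(-7) = -35)
f/C(Q(4, -3) - M(-1)) = -35/36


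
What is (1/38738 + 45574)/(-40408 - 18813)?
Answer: -1765445613/2294103098 ≈ -0.76956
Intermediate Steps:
(1/38738 + 45574)/(-40408 - 18813) = (1/38738 + 45574)/(-59221) = (1765445613/38738)*(-1/59221) = -1765445613/2294103098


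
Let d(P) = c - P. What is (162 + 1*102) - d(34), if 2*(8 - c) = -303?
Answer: 277/2 ≈ 138.50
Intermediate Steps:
c = 319/2 (c = 8 - 1/2*(-303) = 8 + 303/2 = 319/2 ≈ 159.50)
d(P) = 319/2 - P
(162 + 1*102) - d(34) = (162 + 1*102) - (319/2 - 1*34) = (162 + 102) - (319/2 - 34) = 264 - 1*251/2 = 264 - 251/2 = 277/2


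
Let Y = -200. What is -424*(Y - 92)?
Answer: 123808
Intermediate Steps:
-424*(Y - 92) = -424*(-200 - 92) = -424*(-292) = 123808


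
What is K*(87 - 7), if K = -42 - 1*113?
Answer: -12400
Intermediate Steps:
K = -155 (K = -42 - 113 = -155)
K*(87 - 7) = -155*(87 - 7) = -155*80 = -12400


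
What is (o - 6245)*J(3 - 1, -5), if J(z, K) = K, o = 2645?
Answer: 18000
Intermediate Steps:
(o - 6245)*J(3 - 1, -5) = (2645 - 6245)*(-5) = -3600*(-5) = 18000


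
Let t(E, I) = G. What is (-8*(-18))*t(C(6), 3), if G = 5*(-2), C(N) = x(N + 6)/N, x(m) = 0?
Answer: -1440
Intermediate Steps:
C(N) = 0 (C(N) = 0/N = 0)
G = -10
t(E, I) = -10
(-8*(-18))*t(C(6), 3) = -8*(-18)*(-10) = 144*(-10) = -1440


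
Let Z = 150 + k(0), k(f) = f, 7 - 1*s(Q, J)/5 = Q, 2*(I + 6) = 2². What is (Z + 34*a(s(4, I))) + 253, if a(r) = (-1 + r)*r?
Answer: 7543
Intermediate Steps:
I = -4 (I = -6 + (½)*2² = -6 + (½)*4 = -6 + 2 = -4)
s(Q, J) = 35 - 5*Q
a(r) = r*(-1 + r)
Z = 150 (Z = 150 + 0 = 150)
(Z + 34*a(s(4, I))) + 253 = (150 + 34*((35 - 5*4)*(-1 + (35 - 5*4)))) + 253 = (150 + 34*((35 - 20)*(-1 + (35 - 20)))) + 253 = (150 + 34*(15*(-1 + 15))) + 253 = (150 + 34*(15*14)) + 253 = (150 + 34*210) + 253 = (150 + 7140) + 253 = 7290 + 253 = 7543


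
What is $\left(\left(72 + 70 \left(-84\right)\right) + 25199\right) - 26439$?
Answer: $-7048$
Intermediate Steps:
$\left(\left(72 + 70 \left(-84\right)\right) + 25199\right) - 26439 = \left(\left(72 - 5880\right) + 25199\right) - 26439 = \left(-5808 + 25199\right) - 26439 = 19391 - 26439 = -7048$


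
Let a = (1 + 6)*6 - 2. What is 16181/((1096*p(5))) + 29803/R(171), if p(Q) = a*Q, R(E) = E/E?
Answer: 6532833781/219200 ≈ 29803.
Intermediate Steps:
R(E) = 1
a = 40 (a = 7*6 - 2 = 42 - 2 = 40)
p(Q) = 40*Q
16181/((1096*p(5))) + 29803/R(171) = 16181/((1096*(40*5))) + 29803/1 = 16181/((1096*200)) + 29803*1 = 16181/219200 + 29803 = 6532833781/219200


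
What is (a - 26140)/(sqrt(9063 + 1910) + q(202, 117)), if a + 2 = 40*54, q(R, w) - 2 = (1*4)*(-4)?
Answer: -335748/10777 - 23982*sqrt(10973)/10777 ≈ -264.26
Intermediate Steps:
q(R, w) = -14 (q(R, w) = 2 + (1*4)*(-4) = 2 + 4*(-4) = 2 - 16 = -14)
a = 2158 (a = -2 + 40*54 = -2 + 2160 = 2158)
(a - 26140)/(sqrt(9063 + 1910) + q(202, 117)) = (2158 - 26140)/(sqrt(9063 + 1910) - 14) = -23982/(sqrt(10973) - 14) = -23982/(-14 + sqrt(10973))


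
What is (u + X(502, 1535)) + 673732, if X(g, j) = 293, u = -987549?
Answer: -313524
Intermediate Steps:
(u + X(502, 1535)) + 673732 = (-987549 + 293) + 673732 = -987256 + 673732 = -313524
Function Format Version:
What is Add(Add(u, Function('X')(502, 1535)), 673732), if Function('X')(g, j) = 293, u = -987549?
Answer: -313524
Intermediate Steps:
Add(Add(u, Function('X')(502, 1535)), 673732) = Add(Add(-987549, 293), 673732) = Add(-987256, 673732) = -313524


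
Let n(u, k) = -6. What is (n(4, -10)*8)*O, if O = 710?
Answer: -34080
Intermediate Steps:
(n(4, -10)*8)*O = -6*8*710 = -48*710 = -34080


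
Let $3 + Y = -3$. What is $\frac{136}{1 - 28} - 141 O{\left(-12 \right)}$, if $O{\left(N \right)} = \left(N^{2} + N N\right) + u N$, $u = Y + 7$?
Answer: $- \frac{1050868}{27} \approx -38921.0$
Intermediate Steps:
$Y = -6$ ($Y = -3 - 3 = -6$)
$u = 1$ ($u = -6 + 7 = 1$)
$O{\left(N \right)} = N + 2 N^{2}$ ($O{\left(N \right)} = \left(N^{2} + N N\right) + 1 N = \left(N^{2} + N^{2}\right) + N = 2 N^{2} + N = N + 2 N^{2}$)
$\frac{136}{1 - 28} - 141 O{\left(-12 \right)} = \frac{136}{1 - 28} - 141 \left(- 12 \left(1 + 2 \left(-12\right)\right)\right) = \frac{136}{1 - 28} - 141 \left(- 12 \left(1 - 24\right)\right) = \frac{136}{-27} - 141 \left(\left(-12\right) \left(-23\right)\right) = 136 \left(- \frac{1}{27}\right) - 38916 = - \frac{136}{27} - 38916 = - \frac{1050868}{27}$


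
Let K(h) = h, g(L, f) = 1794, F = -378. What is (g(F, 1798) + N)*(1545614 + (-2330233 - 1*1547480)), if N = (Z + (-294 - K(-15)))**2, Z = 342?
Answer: -13439886537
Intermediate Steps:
N = 3969 (N = (342 + (-294 - 1*(-15)))**2 = (342 + (-294 + 15))**2 = (342 - 279)**2 = 63**2 = 3969)
(g(F, 1798) + N)*(1545614 + (-2330233 - 1*1547480)) = (1794 + 3969)*(1545614 + (-2330233 - 1*1547480)) = 5763*(1545614 + (-2330233 - 1547480)) = 5763*(1545614 - 3877713) = 5763*(-2332099) = -13439886537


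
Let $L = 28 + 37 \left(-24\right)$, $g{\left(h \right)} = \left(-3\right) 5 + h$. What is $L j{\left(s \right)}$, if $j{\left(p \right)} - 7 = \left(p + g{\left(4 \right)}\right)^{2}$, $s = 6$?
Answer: $-27520$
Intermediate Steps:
$g{\left(h \right)} = -15 + h$
$j{\left(p \right)} = 7 + \left(-11 + p\right)^{2}$ ($j{\left(p \right)} = 7 + \left(p + \left(-15 + 4\right)\right)^{2} = 7 + \left(p - 11\right)^{2} = 7 + \left(-11 + p\right)^{2}$)
$L = -860$ ($L = 28 - 888 = -860$)
$L j{\left(s \right)} = - 860 \left(7 + \left(-11 + 6\right)^{2}\right) = - 860 \left(7 + \left(-5\right)^{2}\right) = - 860 \left(7 + 25\right) = \left(-860\right) 32 = -27520$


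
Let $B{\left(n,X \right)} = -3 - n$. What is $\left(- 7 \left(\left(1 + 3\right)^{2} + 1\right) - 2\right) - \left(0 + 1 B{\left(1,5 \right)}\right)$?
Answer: $-117$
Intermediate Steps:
$\left(- 7 \left(\left(1 + 3\right)^{2} + 1\right) - 2\right) - \left(0 + 1 B{\left(1,5 \right)}\right) = \left(- 7 \left(\left(1 + 3\right)^{2} + 1\right) - 2\right) - \left(0 + 1 \left(-3 - 1\right)\right) = \left(- 7 \left(4^{2} + 1\right) - 2\right) - \left(0 + 1 \left(-3 - 1\right)\right) = \left(- 7 \left(16 + 1\right) - 2\right) - \left(0 + 1 \left(-4\right)\right) = \left(\left(-7\right) 17 - 2\right) - \left(0 - 4\right) = \left(-119 - 2\right) - -4 = -121 + 4 = -117$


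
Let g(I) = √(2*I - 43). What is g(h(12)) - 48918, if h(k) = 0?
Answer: -48918 + I*√43 ≈ -48918.0 + 6.5574*I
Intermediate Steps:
g(I) = √(-43 + 2*I)
g(h(12)) - 48918 = √(-43 + 2*0) - 48918 = √(-43 + 0) - 48918 = √(-43) - 48918 = I*√43 - 48918 = -48918 + I*√43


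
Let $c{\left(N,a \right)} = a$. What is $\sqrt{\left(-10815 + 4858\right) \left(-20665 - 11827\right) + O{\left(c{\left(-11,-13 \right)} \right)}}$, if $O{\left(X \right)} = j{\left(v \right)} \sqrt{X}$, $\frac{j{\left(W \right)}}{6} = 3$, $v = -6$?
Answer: $\sqrt{193554844 + 18 i \sqrt{13}} \approx 13912.0 + 0.002 i$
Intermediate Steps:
$j{\left(W \right)} = 18$ ($j{\left(W \right)} = 6 \cdot 3 = 18$)
$O{\left(X \right)} = 18 \sqrt{X}$
$\sqrt{\left(-10815 + 4858\right) \left(-20665 - 11827\right) + O{\left(c{\left(-11,-13 \right)} \right)}} = \sqrt{\left(-10815 + 4858\right) \left(-20665 - 11827\right) + 18 \sqrt{-13}} = \sqrt{\left(-5957\right) \left(-32492\right) + 18 i \sqrt{13}} = \sqrt{193554844 + 18 i \sqrt{13}}$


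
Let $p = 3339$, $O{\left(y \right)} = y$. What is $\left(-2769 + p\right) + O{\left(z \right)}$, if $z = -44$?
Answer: $526$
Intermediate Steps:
$\left(-2769 + p\right) + O{\left(z \right)} = \left(-2769 + 3339\right) - 44 = 570 - 44 = 526$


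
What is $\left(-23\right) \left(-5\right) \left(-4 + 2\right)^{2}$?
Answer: $460$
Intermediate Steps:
$\left(-23\right) \left(-5\right) \left(-4 + 2\right)^{2} = 115 \left(-2\right)^{2} = 115 \cdot 4 = 460$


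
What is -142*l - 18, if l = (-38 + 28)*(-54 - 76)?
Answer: -184618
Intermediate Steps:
l = 1300 (l = -10*(-130) = 1300)
-142*l - 18 = -142*1300 - 18 = -184600 - 18 = -184618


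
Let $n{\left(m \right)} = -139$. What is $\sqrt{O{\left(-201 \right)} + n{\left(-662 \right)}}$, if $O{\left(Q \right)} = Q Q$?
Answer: $\sqrt{40262} \approx 200.65$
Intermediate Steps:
$O{\left(Q \right)} = Q^{2}$
$\sqrt{O{\left(-201 \right)} + n{\left(-662 \right)}} = \sqrt{\left(-201\right)^{2} - 139} = \sqrt{40401 - 139} = \sqrt{40262}$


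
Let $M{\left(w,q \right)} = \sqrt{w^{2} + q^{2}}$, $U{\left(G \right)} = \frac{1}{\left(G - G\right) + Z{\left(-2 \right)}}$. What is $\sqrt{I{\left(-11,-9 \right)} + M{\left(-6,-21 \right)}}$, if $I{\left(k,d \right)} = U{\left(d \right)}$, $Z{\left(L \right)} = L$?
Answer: $\frac{\sqrt{-2 + 12 \sqrt{53}}}{2} \approx 4.6196$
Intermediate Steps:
$U{\left(G \right)} = - \frac{1}{2}$ ($U{\left(G \right)} = \frac{1}{\left(G - G\right) - 2} = \frac{1}{0 - 2} = \frac{1}{-2} = - \frac{1}{2}$)
$I{\left(k,d \right)} = - \frac{1}{2}$
$M{\left(w,q \right)} = \sqrt{q^{2} + w^{2}}$
$\sqrt{I{\left(-11,-9 \right)} + M{\left(-6,-21 \right)}} = \sqrt{- \frac{1}{2} + \sqrt{\left(-21\right)^{2} + \left(-6\right)^{2}}} = \sqrt{- \frac{1}{2} + \sqrt{441 + 36}} = \sqrt{- \frac{1}{2} + \sqrt{477}} = \sqrt{- \frac{1}{2} + 3 \sqrt{53}}$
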